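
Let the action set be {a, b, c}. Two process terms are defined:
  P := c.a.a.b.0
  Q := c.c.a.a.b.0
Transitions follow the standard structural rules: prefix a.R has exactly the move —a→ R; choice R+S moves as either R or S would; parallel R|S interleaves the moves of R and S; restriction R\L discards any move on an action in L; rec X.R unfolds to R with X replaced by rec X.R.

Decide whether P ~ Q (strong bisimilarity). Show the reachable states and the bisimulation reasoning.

P ≁ Q

P's transition system — 5 states:
  s0 = c.a.a.b.0 | —c→ s1
  s1 = a.a.b.0 | —a→ s2
  s2 = a.b.0 | —a→ s3
  s3 = b.0 | —b→ s4
  s4 = 0 | stopped
Q's transition system — 6 states:
  t0 = c.c.a.a.b.0 | —c→ t1
  t1 = c.a.a.b.0 | —c→ t2
  t2 = a.a.b.0 | —a→ t3
  t3 = a.b.0 | —a→ t4
  t4 = b.0 | —b→ t5
  t5 = 0 | stopped
Bisimilarity quotient blocks:
  B0 = {s0, t1}
  B1 = {s1, t2}
  B2 = {s2, t3}
  B3 = {s3, t4}
  B4 = {s4, t5}
  B5 = {t0}
s0 ∈ B0, t0 ∈ B5 → different blocks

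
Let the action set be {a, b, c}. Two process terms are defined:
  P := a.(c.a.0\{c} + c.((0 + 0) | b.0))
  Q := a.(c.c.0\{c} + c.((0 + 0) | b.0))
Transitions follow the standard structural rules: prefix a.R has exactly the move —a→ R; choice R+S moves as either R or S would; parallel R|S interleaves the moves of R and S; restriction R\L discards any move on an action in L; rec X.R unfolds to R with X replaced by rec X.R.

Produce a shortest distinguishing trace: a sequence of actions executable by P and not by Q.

LTS(P): 6 reachable states
  s0 = a.(c.a.0\{c} + c.((0 + 0) | b.0)) → --a--▸ s1
  s1 = c.a.0\{c} + c.((0 + 0) | b.0) → --c--▸ s2, --c--▸ s3
  s2 = (0 + 0) | b.0 → --b--▸ s4
  s3 = a.0\{c} → --a--▸ s5
  s4 = (0 + 0) | 0 → (no moves)
  s5 = 0\{c} → (no moves)
LTS(Q): 6 reachable states
  t0 = a.(c.c.0\{c} + c.((0 + 0) | b.0)) → --a--▸ t1
  t1 = c.c.0\{c} + c.((0 + 0) | b.0) → --c--▸ t2, --c--▸ t3
  t2 = (0 + 0) | b.0 → --b--▸ t4
  t3 = c.0\{c} → --c--▸ t5
  t4 = (0 + 0) | 0 → (no moves)
  t5 = 0\{c} → (no moves)
Executing aca from P (initial set {s0}):
  after a @ step 1: {s1}
  after c @ step 2: {s2, s3}
  after a @ step 3: {s5}
  — P admits the full trace.
Executing aca from Q (initial set {t0}):
  after a @ step 1: {t1}
  after c @ step 2: {t2, t3}
  after a @ step 3: ∅  — Q cannot continue

aca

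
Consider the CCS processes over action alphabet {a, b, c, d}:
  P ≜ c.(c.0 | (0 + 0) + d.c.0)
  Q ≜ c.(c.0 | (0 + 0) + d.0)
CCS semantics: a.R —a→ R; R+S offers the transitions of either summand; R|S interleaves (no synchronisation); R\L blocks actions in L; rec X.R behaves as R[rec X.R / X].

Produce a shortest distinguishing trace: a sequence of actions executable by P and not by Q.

cdc

Reachable graph of P (5 states):
  p0 = c.(c.0 | (0 + 0) + d.c.0) ⊢ ··c··> p1
  p1 = c.0 | (0 + 0) + d.c.0 ⊢ ··c··> p2, ··d··> p3
  p2 = 0 | (0 + 0) ⊢ (no moves)
  p3 = c.0 ⊢ ··c··> p4
  p4 = 0 ⊢ (no moves)
Reachable graph of Q (4 states):
  q0 = c.(c.0 | (0 + 0) + d.0) ⊢ ··c··> q1
  q1 = c.0 | (0 + 0) + d.0 ⊢ ··c··> q2, ··d··> q3
  q2 = 0 | (0 + 0) ⊢ (no moves)
  q3 = 0 ⊢ (no moves)
Run σ = ⟨cdc⟩ on P: start {p0}
  after c @ step 1: {p1}
  after d @ step 2: {p3}
  after c @ step 3: {p4}
  P completes σ.
Run σ = ⟨cdc⟩ on Q: start {q0}
  after c @ step 1: {q1}
  after d @ step 2: {q3}
  after c @ step 3: ∅ (Q stuck)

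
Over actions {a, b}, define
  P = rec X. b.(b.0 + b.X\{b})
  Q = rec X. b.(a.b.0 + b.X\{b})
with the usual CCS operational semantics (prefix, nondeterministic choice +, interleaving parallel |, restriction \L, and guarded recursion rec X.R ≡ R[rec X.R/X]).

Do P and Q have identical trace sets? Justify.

traces(P) ≠ traces(Q) — witness ⟨ba⟩

LTS(P): 4 reachable states
  p0 = rec X. b.(b.0 + b.X\{b}) has moves =b=> p1
  p1 = b.0 + b.(rec X. b.(b.0 + b.X\{b}))\{b} has moves =b=> p2, =b=> p3
  p2 = (rec X. b.(b.0 + b.X\{b}))\{b} has moves ∅
  p3 = 0 has moves ∅
LTS(Q): 5 reachable states
  q0 = rec X. b.(a.b.0 + b.X\{b}) has moves =b=> q1
  q1 = a.b.0 + b.(rec X. b.(a.b.0 + b.X\{b}))\{b} has moves =a=> q2, =b=> q3
  q2 = b.0 has moves =b=> q4
  q3 = (rec X. b.(a.b.0 + b.X\{b}))\{b} has moves ∅
  q4 = 0 has moves ∅
Executing ba from Q (initial set {q0}):
  after b @ step 1: {q1}
  after a @ step 2: {q2}
  Q completes σ.
Executing ba from P (initial set {p0}):
  after b @ step 1: {p1}
  after a @ step 2: no successor for P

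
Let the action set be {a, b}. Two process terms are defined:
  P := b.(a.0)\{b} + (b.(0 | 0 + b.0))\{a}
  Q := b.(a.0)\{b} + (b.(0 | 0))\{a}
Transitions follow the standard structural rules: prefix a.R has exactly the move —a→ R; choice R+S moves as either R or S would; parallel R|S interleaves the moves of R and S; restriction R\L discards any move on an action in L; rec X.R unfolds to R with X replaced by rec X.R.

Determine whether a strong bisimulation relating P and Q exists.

LTS(P): 5 reachable states
  u0 = b.(a.0)\{b} + (b.(0 | 0 + b.0))\{a} | --b--▸ u1, --b--▸ u2
  u1 = (0 | 0 + b.0)\{a} | --b--▸ u3
  u2 = (a.0)\{b} | --a--▸ u4
  u3 = 0\{a} | ·
  u4 = 0\{b} | ·
LTS(Q): 4 reachable states
  v0 = b.(a.0)\{b} + (b.(0 | 0))\{a} | --b--▸ v1, --b--▸ v2
  v1 = (0 | 0)\{a} | ·
  v2 = (a.0)\{b} | --a--▸ v3
  v3 = 0\{b} | ·
Partition-refinement fixed point:
  B0 = {u0}
  B1 = {u1}
  B2 = {u3, u4, v1, v3}
  B3 = {u2, v2}
  B4 = {v0}
u0 ∈ B0, v0 ∈ B4 → different blocks

P ≁ Q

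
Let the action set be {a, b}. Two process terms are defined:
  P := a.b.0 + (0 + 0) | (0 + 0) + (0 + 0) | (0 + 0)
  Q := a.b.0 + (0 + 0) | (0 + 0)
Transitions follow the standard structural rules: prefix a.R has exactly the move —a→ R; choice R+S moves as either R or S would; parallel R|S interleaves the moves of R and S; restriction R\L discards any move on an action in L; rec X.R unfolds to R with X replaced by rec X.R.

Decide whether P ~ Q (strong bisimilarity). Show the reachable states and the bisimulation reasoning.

LTS(P): 3 reachable states
  p0 = a.b.0 + (0 + 0) | (0 + 0) + (0 + 0) | (0 + 0) :: -a-> p1
  p1 = b.0 :: -b-> p2
  p2 = 0 :: (no moves)
LTS(Q): 3 reachable states
  q0 = a.b.0 + (0 + 0) | (0 + 0) :: -a-> q1
  q1 = b.0 :: -b-> q2
  q2 = 0 :: (no moves)
Bisimilarity quotient blocks:
  B0 = {p0, q0}
  B1 = {p1, q1}
  B2 = {p2, q2}
p0 ∈ B0, q0 ∈ B0 → same block

YES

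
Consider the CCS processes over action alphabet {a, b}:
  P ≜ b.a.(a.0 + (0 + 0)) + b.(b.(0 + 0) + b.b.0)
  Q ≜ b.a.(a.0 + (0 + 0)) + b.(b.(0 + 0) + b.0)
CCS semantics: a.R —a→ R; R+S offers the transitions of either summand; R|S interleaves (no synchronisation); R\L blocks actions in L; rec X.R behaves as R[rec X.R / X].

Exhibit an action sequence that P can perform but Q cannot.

Reachable graph of P (7 states):
  p0 = b.a.(a.0 + (0 + 0)) + b.(b.(0 + 0) + b.b.0) ⊢ --b--▸ p1, --b--▸ p2
  p1 = a.(a.0 + (0 + 0)) ⊢ --a--▸ p3
  p2 = b.(0 + 0) + b.b.0 ⊢ --b--▸ p4, --b--▸ p5
  p3 = a.0 + (0 + 0) ⊢ --a--▸ p6
  p4 = 0 + 0 ⊢ stopped
  p5 = b.0 ⊢ --b--▸ p6
  p6 = 0 ⊢ stopped
Reachable graph of Q (6 states):
  q0 = b.a.(a.0 + (0 + 0)) + b.(b.(0 + 0) + b.0) ⊢ --b--▸ q1, --b--▸ q2
  q1 = a.(a.0 + (0 + 0)) ⊢ --a--▸ q3
  q2 = b.(0 + 0) + b.0 ⊢ --b--▸ q4, --b--▸ q5
  q3 = a.0 + (0 + 0) ⊢ --a--▸ q4
  q4 = 0 ⊢ stopped
  q5 = 0 + 0 ⊢ stopped
Executing bbb from P (initial set {p0}):
  [1] b ⇒ {p1, p2}
  [2] b ⇒ {p4, p5}
  [3] b ⇒ {p6}
  P completes σ.
Executing bbb from Q (initial set {q0}):
  [1] b ⇒ {q1, q2}
  [2] b ⇒ {q4, q5}
  [3] b ⇒ ∅ (Q stuck)

bbb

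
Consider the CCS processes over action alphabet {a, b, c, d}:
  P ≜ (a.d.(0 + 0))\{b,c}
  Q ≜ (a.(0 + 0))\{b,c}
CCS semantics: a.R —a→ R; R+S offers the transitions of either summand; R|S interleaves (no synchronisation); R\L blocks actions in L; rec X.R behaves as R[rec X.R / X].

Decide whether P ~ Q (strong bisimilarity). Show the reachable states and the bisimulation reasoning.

not bisimilar

Reachable graph of P (3 states):
  u0 = (a.d.(0 + 0))\{b,c} :: =a=> u1
  u1 = (d.(0 + 0))\{b,c} :: =d=> u2
  u2 = (0 + 0)\{b,c} :: ·
Reachable graph of Q (2 states):
  v0 = (a.(0 + 0))\{b,c} :: =a=> v1
  v1 = (0 + 0)\{b,c} :: ·
Bisimilarity quotient blocks:
  B0 = {u0}
  B1 = {u1}
  B2 = {u2, v1}
  B3 = {v0}
u0 ∈ B0, v0 ∈ B3 → different blocks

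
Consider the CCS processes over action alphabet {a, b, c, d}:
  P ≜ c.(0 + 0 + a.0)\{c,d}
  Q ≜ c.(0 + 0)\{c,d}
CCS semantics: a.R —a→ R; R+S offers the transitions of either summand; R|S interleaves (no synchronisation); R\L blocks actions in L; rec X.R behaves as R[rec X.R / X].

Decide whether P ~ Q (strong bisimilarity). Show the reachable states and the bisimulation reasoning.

LTS(P): 3 reachable states
  p0 = c.(0 + 0 + a.0)\{c,d} :: --c--▸ p1
  p1 = (0 + 0 + a.0)\{c,d} :: --a--▸ p2
  p2 = 0\{c,d} :: ∅
LTS(Q): 2 reachable states
  q0 = c.(0 + 0)\{c,d} :: --c--▸ q1
  q1 = (0 + 0)\{c,d} :: ∅
Partition-refinement fixed point:
  B0 = {p0}
  B1 = {p1}
  B2 = {p2, q1}
  B3 = {q0}
p0 ∈ B0, q0 ∈ B3 → different blocks

not bisimilar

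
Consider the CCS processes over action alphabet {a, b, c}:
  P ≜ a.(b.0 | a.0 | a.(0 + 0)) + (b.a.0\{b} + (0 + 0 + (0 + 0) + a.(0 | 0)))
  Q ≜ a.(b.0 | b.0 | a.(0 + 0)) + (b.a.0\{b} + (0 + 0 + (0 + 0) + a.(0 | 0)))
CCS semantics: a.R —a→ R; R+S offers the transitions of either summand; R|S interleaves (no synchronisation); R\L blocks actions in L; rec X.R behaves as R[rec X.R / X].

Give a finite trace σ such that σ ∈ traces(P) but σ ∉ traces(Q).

LTS(P): 12 reachable states
  m0 = a.(b.0 | a.0 | a.(0 + 0)) + (b.a.0\{b} + (0 + 0 + (0 + 0) + a.(0 | 0))) → —a→ m1, —a→ m2, —b→ m3
  m1 = 0 | 0 → ·
  m2 = b.0 | a.0 | a.(0 + 0) → —a→ m4, —a→ m5, —b→ m6
  m3 = a.0\{b} → —a→ m7
  m4 = b.0 | 0 | a.(0 + 0) → —a→ m8, —b→ m9
  m5 = b.0 | a.0 | (0 + 0) → —a→ m8, —b→ m10
  m6 = 0 | a.0 | a.(0 + 0) → —a→ m10, —a→ m9
  m7 = 0\{b} → ·
  m8 = b.0 | 0 | (0 + 0) → —b→ m11
  m9 = 0 | 0 | a.(0 + 0) → —a→ m11
  m10 = 0 | a.0 | (0 + 0) → —a→ m11
  m11 = 0 | 0 | (0 + 0) → ·
LTS(Q): 12 reachable states
  n0 = a.(b.0 | b.0 | a.(0 + 0)) + (b.a.0\{b} + (0 + 0 + (0 + 0) + a.(0 | 0))) → —a→ n1, —a→ n2, —b→ n3
  n1 = 0 | 0 → ·
  n2 = b.0 | b.0 | a.(0 + 0) → —a→ n4, —b→ n5, —b→ n6
  n3 = a.0\{b} → —a→ n7
  n4 = b.0 | b.0 | (0 + 0) → —b→ n8, —b→ n9
  n5 = 0 | b.0 | a.(0 + 0) → —a→ n8, —b→ n10
  n6 = b.0 | 0 | a.(0 + 0) → —a→ n9, —b→ n10
  n7 = 0\{b} → ·
  n8 = 0 | b.0 | (0 + 0) → —b→ n11
  n9 = b.0 | 0 | (0 + 0) → —b→ n11
  n10 = 0 | 0 | a.(0 + 0) → —a→ n11
  n11 = 0 | 0 | (0 + 0) → ·
Run σ = ⟨aaa⟩ on P: start {m0}
  step 1 (a): {m1, m2}
  step 2 (a): {m4, m5}
  step 3 (a): {m8}
  P completes σ.
Run σ = ⟨aaa⟩ on Q: start {n0}
  step 1 (a): {n1, n2}
  step 2 (a): {n4}
  step 3 (a): ∅  — Q cannot continue

aaa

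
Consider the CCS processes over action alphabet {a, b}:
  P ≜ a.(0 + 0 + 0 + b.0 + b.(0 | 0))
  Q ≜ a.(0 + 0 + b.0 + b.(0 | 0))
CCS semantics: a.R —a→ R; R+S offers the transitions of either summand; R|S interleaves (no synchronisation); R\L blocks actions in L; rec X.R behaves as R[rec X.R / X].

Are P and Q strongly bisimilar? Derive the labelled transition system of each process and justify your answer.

bisimilar

Reachable graph of P (4 states):
  p0 = a.(0 + 0 + 0 + b.0 + b.(0 | 0)) ⊢ --a--▸ p1
  p1 = 0 + 0 + 0 + b.0 + b.(0 | 0) ⊢ --b--▸ p2, --b--▸ p3
  p2 = 0 ⊢ deadlocked
  p3 = 0 | 0 ⊢ deadlocked
Reachable graph of Q (4 states):
  q0 = a.(0 + 0 + b.0 + b.(0 | 0)) ⊢ --a--▸ q1
  q1 = 0 + 0 + b.0 + b.(0 | 0) ⊢ --b--▸ q2, --b--▸ q3
  q2 = 0 ⊢ deadlocked
  q3 = 0 | 0 ⊢ deadlocked
Partition-refinement fixed point:
  B0 = {p0, q0}
  B1 = {p1, q1}
  B2 = {p2, p3, q2, q3}
p0 ∈ B0, q0 ∈ B0 → same block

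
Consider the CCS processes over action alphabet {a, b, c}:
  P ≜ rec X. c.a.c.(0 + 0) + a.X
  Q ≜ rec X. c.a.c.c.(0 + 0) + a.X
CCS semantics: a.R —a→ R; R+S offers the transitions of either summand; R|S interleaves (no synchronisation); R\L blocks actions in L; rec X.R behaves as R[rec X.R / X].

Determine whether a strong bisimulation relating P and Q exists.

P's transition system — 4 states:
  m0 = rec X. c.a.c.(0 + 0) + a.X has moves --a--▸ m0, --c--▸ m1
  m1 = a.c.(0 + 0) has moves --a--▸ m2
  m2 = c.(0 + 0) has moves --c--▸ m3
  m3 = 0 + 0 has moves (no moves)
Q's transition system — 5 states:
  n0 = rec X. c.a.c.c.(0 + 0) + a.X has moves --a--▸ n0, --c--▸ n1
  n1 = a.c.c.(0 + 0) has moves --a--▸ n2
  n2 = c.c.(0 + 0) has moves --c--▸ n3
  n3 = c.(0 + 0) has moves --c--▸ n4
  n4 = 0 + 0 has moves (no moves)
Partition-refinement fixed point:
  B0 = {m0}
  B1 = {m1}
  B2 = {m2, n3}
  B3 = {m3, n4}
  B4 = {n0}
  B5 = {n1}
  B6 = {n2}
m0 ∈ B0, n0 ∈ B4 → different blocks

NO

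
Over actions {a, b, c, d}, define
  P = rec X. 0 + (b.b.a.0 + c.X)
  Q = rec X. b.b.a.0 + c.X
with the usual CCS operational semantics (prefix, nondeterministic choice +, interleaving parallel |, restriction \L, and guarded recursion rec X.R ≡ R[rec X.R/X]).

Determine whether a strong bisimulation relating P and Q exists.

P's transition system — 4 states:
  p0 = rec X. 0 + (b.b.a.0 + c.X) has moves =b=> p1, =c=> p0
  p1 = b.a.0 has moves =b=> p2
  p2 = a.0 has moves =a=> p3
  p3 = 0 has moves deadlocked
Q's transition system — 4 states:
  q0 = rec X. b.b.a.0 + c.X has moves =b=> q1, =c=> q0
  q1 = b.a.0 has moves =b=> q2
  q2 = a.0 has moves =a=> q3
  q3 = 0 has moves deadlocked
Partition-refinement fixed point:
  B0 = {p0, q0}
  B1 = {p1, q1}
  B2 = {p2, q2}
  B3 = {p3, q3}
p0 ∈ B0, q0 ∈ B0 → same block

YES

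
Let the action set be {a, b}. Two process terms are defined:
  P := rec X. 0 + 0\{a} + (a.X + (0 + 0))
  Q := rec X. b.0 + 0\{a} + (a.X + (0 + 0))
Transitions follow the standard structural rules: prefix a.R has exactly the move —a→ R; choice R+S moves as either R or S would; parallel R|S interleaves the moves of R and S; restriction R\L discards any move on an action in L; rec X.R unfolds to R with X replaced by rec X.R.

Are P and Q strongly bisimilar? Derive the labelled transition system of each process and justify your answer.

LTS(P): 1 reachable states
  s0 = rec X. 0 + 0\{a} + (a.X + (0 + 0)) | =a=> s0
LTS(Q): 2 reachable states
  t0 = rec X. b.0 + 0\{a} + (a.X + (0 + 0)) | =a=> t0, =b=> t1
  t1 = 0 | ∅
Bisimilarity quotient blocks:
  B0 = {s0}
  B1 = {t0}
  B2 = {t1}
s0 ∈ B0, t0 ∈ B1 → different blocks

not bisimilar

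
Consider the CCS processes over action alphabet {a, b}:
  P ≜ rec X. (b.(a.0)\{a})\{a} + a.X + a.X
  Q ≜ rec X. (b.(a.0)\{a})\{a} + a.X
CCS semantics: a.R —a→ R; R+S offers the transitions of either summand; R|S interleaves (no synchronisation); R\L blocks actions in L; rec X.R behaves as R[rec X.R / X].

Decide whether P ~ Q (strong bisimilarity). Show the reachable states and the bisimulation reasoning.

P ~ Q

Reachable graph of P (2 states):
  s0 = rec X. (b.(a.0)\{a})\{a} + a.X + a.X | ··a··> s0, ··b··> s1
  s1 = (a.0)\{a}\{a} | ∅
Reachable graph of Q (2 states):
  t0 = rec X. (b.(a.0)\{a})\{a} + a.X | ··a··> t0, ··b··> t1
  t1 = (a.0)\{a}\{a} | ∅
Partition-refinement fixed point:
  B0 = {s0, t0}
  B1 = {s1, t1}
s0 ∈ B0, t0 ∈ B0 → same block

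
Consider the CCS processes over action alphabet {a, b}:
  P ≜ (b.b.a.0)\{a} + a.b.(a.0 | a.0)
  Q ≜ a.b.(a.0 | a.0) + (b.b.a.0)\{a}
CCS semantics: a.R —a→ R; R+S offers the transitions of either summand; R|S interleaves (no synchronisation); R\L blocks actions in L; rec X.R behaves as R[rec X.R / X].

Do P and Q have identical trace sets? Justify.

trace-equivalent

P's transition system — 8 states:
  p0 = (b.b.a.0)\{a} + a.b.(a.0 | a.0) → —a→ p1, —b→ p2
  p1 = b.(a.0 | a.0) → —b→ p3
  p2 = (b.a.0)\{a} → —b→ p4
  p3 = a.0 | a.0 → —a→ p5, —a→ p6
  p4 = (a.0)\{a} → (no moves)
  p5 = 0 | a.0 → —a→ p7
  p6 = a.0 | 0 → —a→ p7
  p7 = 0 | 0 → (no moves)
Q's transition system — 8 states:
  q0 = a.b.(a.0 | a.0) + (b.b.a.0)\{a} → —a→ q1, —b→ q2
  q1 = b.(a.0 | a.0) → —b→ q3
  q2 = (b.a.0)\{a} → —b→ q4
  q3 = a.0 | a.0 → —a→ q5, —a→ q6
  q4 = (a.0)\{a} → (no moves)
  q5 = 0 | a.0 → —a→ q7
  q6 = a.0 | 0 → —a→ q7
  q7 = 0 | 0 → (no moves)
Partition-refinement fixed point:
  B0 = {p0, q0}
  B1 = {p1, q1}
  B2 = {p3, q3}
  B3 = {p5, p6, q5, q6}
  B4 = {p4, p7, q4, q7}
  B5 = {p2, q2}
p0 ∈ B0, q0 ∈ B0 → same block
Bisimilar ⇒ trace-equivalent.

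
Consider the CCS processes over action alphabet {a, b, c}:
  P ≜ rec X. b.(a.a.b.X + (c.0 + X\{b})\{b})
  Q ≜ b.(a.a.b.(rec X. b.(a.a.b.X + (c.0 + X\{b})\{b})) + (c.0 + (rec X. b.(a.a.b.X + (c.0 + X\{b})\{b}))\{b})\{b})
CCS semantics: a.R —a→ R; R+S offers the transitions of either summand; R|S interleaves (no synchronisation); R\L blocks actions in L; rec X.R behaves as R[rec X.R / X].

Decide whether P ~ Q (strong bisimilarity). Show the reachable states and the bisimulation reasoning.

P's transition system — 5 states:
  s0 = rec X. b.(a.a.b.X + (c.0 + X\{b})\{b}) has moves -b-> s1
  s1 = a.a.b.(rec X. b.(a.a.b.X + (c.0 + X\{b})\{b})) + (c.0 + (rec X. b.(a.a.b.X + (c.0 + X\{b})\{b}))\{b})\{b} has moves -a-> s2, -c-> s3
  s2 = a.b.(rec X. b.(a.a.b.X + (c.0 + X\{b})\{b})) has moves -a-> s4
  s3 = 0\{b} has moves (no moves)
  s4 = b.(rec X. b.(a.a.b.X + (c.0 + X\{b})\{b})) has moves -b-> s0
Q's transition system — 6 states:
  t0 = b.(a.a.b.(rec X. b.(a.a.b.X + (c.0 + X\{b})\{b})) + (c.0 + (rec X. b.(a.a.b.X + (c.0 + X\{b})\{b}))\{b})\{b}) has moves -b-> t1
  t1 = a.a.b.(rec X. b.(a.a.b.X + (c.0 + X\{b})\{b})) + (c.0 + (rec X. b.(a.a.b.X + (c.0 + X\{b})\{b}))\{b})\{b} has moves -a-> t2, -c-> t3
  t2 = a.b.(rec X. b.(a.a.b.X + (c.0 + X\{b})\{b})) has moves -a-> t4
  t3 = 0\{b} has moves (no moves)
  t4 = b.(rec X. b.(a.a.b.X + (c.0 + X\{b})\{b})) has moves -b-> t5
  t5 = rec X. b.(a.a.b.X + (c.0 + X\{b})\{b}) has moves -b-> t1
Partition-refinement fixed point:
  B0 = {s0, t0, t5}
  B1 = {s1, t1}
  B2 = {s3, t3}
  B3 = {s2, t2}
  B4 = {s4, t4}
s0 ∈ B0, t0 ∈ B0 → same block

YES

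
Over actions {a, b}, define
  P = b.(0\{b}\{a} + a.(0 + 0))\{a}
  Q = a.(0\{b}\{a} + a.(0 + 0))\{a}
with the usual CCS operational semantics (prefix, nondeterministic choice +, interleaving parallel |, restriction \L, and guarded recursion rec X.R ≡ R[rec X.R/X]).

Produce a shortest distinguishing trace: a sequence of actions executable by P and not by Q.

Reachable graph of P (2 states):
  m0 = b.(0\{b}\{a} + a.(0 + 0))\{a} | ··b··> m1
  m1 = (0\{b}\{a} + a.(0 + 0))\{a} | (no moves)
Reachable graph of Q (2 states):
  n0 = a.(0\{b}\{a} + a.(0 + 0))\{a} | ··a··> n1
  n1 = (0\{b}\{a} + a.(0 + 0))\{a} | (no moves)
Trace ⟨b⟩ through P, begin at {m0}:
  [1] b ⇒ {m1}
  ✓ P
Trace ⟨b⟩ through Q, begin at {n0}:
  [1] b ⇒ ∅ (Q stuck)

b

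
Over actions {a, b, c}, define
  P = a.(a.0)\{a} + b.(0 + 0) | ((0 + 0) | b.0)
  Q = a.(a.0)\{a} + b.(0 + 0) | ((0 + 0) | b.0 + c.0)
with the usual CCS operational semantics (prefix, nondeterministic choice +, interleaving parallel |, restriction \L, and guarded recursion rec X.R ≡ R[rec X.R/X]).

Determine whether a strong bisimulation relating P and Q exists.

LTS(P): 5 reachable states
  u0 = a.(a.0)\{a} + b.(0 + 0) | ((0 + 0) | b.0) | —a→ u1, —b→ u2, —b→ u3
  u1 = (a.0)\{a} | ·
  u2 = (0 + 0) | ((0 + 0) | b.0) | —b→ u4
  u3 = b.(0 + 0) | ((0 + 0) | 0) | —b→ u4
  u4 = (0 + 0) | ((0 + 0) | 0) | ·
LTS(Q): 7 reachable states
  v0 = a.(a.0)\{a} + b.(0 + 0) | ((0 + 0) | b.0 + c.0) | —a→ v1, —b→ v2, —b→ v3, —c→ v4
  v1 = (a.0)\{a} | ·
  v2 = (0 + 0) | ((0 + 0) | b.0 + c.0) | —b→ v5, —c→ v6
  v3 = b.(0 + 0) | ((0 + 0) | 0) | —b→ v5
  v4 = b.(0 + 0) | 0 | —b→ v6
  v5 = (0 + 0) | ((0 + 0) | 0) | ·
  v6 = (0 + 0) | 0 | ·
Coarsest stable partition (strong bisimilarity classes):
  B0 = {u0}
  B1 = {u2, u3, v3, v4}
  B2 = {u1, u4, v1, v5, v6}
  B3 = {v0}
  B4 = {v2}
u0 ∈ B0, v0 ∈ B3 → different blocks

P ≁ Q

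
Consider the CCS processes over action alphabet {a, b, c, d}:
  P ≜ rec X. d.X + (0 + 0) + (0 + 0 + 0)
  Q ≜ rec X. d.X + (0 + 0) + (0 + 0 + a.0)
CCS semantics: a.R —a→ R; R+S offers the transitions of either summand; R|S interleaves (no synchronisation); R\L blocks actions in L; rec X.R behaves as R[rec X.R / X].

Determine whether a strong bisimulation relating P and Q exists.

Reachable graph of P (1 states):
  m0 = rec X. d.X + (0 + 0) + (0 + 0 + 0) | —d→ m0
Reachable graph of Q (2 states):
  n0 = rec X. d.X + (0 + 0) + (0 + 0 + a.0) | —a→ n1, —d→ n0
  n1 = 0 | ∅
Coarsest stable partition (strong bisimilarity classes):
  B0 = {m0}
  B1 = {n0}
  B2 = {n1}
m0 ∈ B0, n0 ∈ B1 → different blocks

P ≁ Q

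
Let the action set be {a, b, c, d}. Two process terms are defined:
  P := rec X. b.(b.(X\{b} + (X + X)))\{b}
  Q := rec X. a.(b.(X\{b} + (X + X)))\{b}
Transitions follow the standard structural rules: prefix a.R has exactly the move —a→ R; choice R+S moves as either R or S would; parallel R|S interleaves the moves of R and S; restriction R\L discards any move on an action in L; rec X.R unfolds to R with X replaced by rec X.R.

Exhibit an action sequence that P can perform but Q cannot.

b

LTS(P): 2 reachable states
  m0 = rec X. b.(b.(X\{b} + (X + X)))\{b} ⊢ -b-> m1
  m1 = (b.((rec X. b.(b.(X\{b} + (X + X)))\{b})\{b} + ((rec X. b.(b.(X\{b} + (X + X)))\{b}) + (rec X. b.(b.(X\{b} + (X + X)))\{b}))))\{b} ⊢ ∅
LTS(Q): 2 reachable states
  n0 = rec X. a.(b.(X\{b} + (X + X)))\{b} ⊢ -a-> n1
  n1 = (b.((rec X. a.(b.(X\{b} + (X + X)))\{b})\{b} + ((rec X. a.(b.(X\{b} + (X + X)))\{b}) + (rec X. a.(b.(X\{b} + (X + X)))\{b}))))\{b} ⊢ ∅
Trace ⟨b⟩ through P, begin at {m0}:
  step 1 (b): {m1}
  — P admits the full trace.
Trace ⟨b⟩ through Q, begin at {n0}:
  step 1 (b): ∅  — Q cannot continue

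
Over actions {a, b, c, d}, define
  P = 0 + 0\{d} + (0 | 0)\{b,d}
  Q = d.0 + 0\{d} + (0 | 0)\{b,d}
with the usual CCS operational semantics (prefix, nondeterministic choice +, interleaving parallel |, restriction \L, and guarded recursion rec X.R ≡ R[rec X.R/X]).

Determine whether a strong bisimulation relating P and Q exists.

P ≁ Q

Reachable graph of P (1 states):
  s0 = 0 + 0\{d} + (0 | 0)\{b,d} → deadlocked
Reachable graph of Q (2 states):
  t0 = d.0 + 0\{d} + (0 | 0)\{b,d} → =d=> t1
  t1 = 0 → deadlocked
Partition-refinement fixed point:
  B0 = {s0, t1}
  B1 = {t0}
s0 ∈ B0, t0 ∈ B1 → different blocks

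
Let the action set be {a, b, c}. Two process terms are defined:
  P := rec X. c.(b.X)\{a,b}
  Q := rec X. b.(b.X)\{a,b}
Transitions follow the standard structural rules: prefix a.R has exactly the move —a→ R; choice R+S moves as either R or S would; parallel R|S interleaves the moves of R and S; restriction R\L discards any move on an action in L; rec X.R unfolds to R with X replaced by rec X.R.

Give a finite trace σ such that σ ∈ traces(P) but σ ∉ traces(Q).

c

LTS(P): 2 reachable states
  m0 = rec X. c.(b.X)\{a,b} has moves -c-> m1
  m1 = (b.(rec X. c.(b.X)\{a,b}))\{a,b} has moves ∅
LTS(Q): 2 reachable states
  n0 = rec X. b.(b.X)\{a,b} has moves -b-> n1
  n1 = (b.(rec X. b.(b.X)\{a,b}))\{a,b} has moves ∅
Executing c from P (initial set {m0}):
  after c @ step 1: {m1}
  ✓ P
Executing c from Q (initial set {n0}):
  after c @ step 1: ∅  — Q cannot continue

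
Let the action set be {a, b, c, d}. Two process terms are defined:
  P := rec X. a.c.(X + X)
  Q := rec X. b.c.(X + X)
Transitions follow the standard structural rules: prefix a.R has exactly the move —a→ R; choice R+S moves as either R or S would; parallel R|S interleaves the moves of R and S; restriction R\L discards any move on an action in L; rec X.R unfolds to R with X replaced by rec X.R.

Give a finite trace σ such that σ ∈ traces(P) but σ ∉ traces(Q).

a

Reachable graph of P (3 states):
  p0 = rec X. a.c.(X + X) has moves --a--▸ p1
  p1 = c.((rec X. a.c.(X + X)) + (rec X. a.c.(X + X))) has moves --c--▸ p2
  p2 = (rec X. a.c.(X + X)) + (rec X. a.c.(X + X)) has moves --a--▸ p1
Reachable graph of Q (3 states):
  q0 = rec X. b.c.(X + X) has moves --b--▸ q1
  q1 = c.((rec X. b.c.(X + X)) + (rec X. b.c.(X + X))) has moves --c--▸ q2
  q2 = (rec X. b.c.(X + X)) + (rec X. b.c.(X + X)) has moves --b--▸ q1
Executing a from P (initial set {p0}):
  step 1 (a): {p1}
  — P admits the full trace.
Executing a from Q (initial set {q0}):
  step 1 (a): no successor for Q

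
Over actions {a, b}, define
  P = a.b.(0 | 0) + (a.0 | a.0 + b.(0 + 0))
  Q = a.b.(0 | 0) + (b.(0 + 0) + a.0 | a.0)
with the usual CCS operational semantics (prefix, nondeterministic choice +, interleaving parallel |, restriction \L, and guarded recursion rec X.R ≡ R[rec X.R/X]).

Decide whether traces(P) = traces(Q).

traces(P) = traces(Q)

P's transition system — 6 states:
  m0 = a.b.(0 | 0) + (a.0 | a.0 + b.(0 + 0)) → ··a··> m1, ··a··> m2, ··a··> m3, ··b··> m4
  m1 = 0 | a.0 → ··a··> m5
  m2 = a.0 | 0 → ··a··> m5
  m3 = b.(0 | 0) → ··b··> m5
  m4 = 0 + 0 → ·
  m5 = 0 | 0 → ·
Q's transition system — 6 states:
  n0 = a.b.(0 | 0) + (b.(0 + 0) + a.0 | a.0) → ··a··> n1, ··a··> n2, ··a··> n3, ··b··> n4
  n1 = 0 | a.0 → ··a··> n5
  n2 = a.0 | 0 → ··a··> n5
  n3 = b.(0 | 0) → ··b··> n5
  n4 = 0 + 0 → ·
  n5 = 0 | 0 → ·
Partition-refinement fixed point:
  B0 = {m0, n0}
  B1 = {m4, m5, n4, n5}
  B2 = {m3, n3}
  B3 = {m1, m2, n1, n2}
m0 ∈ B0, n0 ∈ B0 → same block
Bisimilar ⇒ trace-equivalent.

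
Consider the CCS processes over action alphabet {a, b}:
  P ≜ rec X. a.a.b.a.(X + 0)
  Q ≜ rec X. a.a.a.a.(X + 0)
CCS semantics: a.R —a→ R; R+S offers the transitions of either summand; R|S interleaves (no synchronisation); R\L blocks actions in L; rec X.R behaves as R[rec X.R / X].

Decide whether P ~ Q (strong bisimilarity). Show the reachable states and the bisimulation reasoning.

Reachable graph of P (5 states):
  p0 = rec X. a.a.b.a.(X + 0) has moves =a=> p1
  p1 = a.b.a.((rec X. a.a.b.a.(X + 0)) + 0) has moves =a=> p2
  p2 = b.a.((rec X. a.a.b.a.(X + 0)) + 0) has moves =b=> p3
  p3 = a.((rec X. a.a.b.a.(X + 0)) + 0) has moves =a=> p4
  p4 = (rec X. a.a.b.a.(X + 0)) + 0 has moves =a=> p1
Reachable graph of Q (5 states):
  q0 = rec X. a.a.a.a.(X + 0) has moves =a=> q1
  q1 = a.a.a.((rec X. a.a.a.a.(X + 0)) + 0) has moves =a=> q2
  q2 = a.a.((rec X. a.a.a.a.(X + 0)) + 0) has moves =a=> q3
  q3 = a.((rec X. a.a.a.a.(X + 0)) + 0) has moves =a=> q4
  q4 = (rec X. a.a.a.a.(X + 0)) + 0 has moves =a=> q1
Coarsest stable partition (strong bisimilarity classes):
  B0 = {p0, p4}
  B1 = {p1}
  B2 = {p2}
  B3 = {p3}
  B4 = {q0, q1, q2, q3, q4}
p0 ∈ B0, q0 ∈ B4 → different blocks

not bisimilar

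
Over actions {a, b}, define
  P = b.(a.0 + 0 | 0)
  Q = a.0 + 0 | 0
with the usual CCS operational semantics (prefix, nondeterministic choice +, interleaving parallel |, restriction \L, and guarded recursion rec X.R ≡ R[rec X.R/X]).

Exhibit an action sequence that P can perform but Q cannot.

P's transition system — 3 states:
  m0 = b.(a.0 + 0 | 0) :: ··b··> m1
  m1 = a.0 + 0 | 0 :: ··a··> m2
  m2 = 0 :: stopped
Q's transition system — 2 states:
  n0 = a.0 + 0 | 0 :: ··a··> n1
  n1 = 0 :: stopped
Trace ⟨b⟩ through P, begin at {m0}:
  after b @ step 1: {m1}
  — P admits the full trace.
Trace ⟨b⟩ through Q, begin at {n0}:
  after b @ step 1: no successor for Q

b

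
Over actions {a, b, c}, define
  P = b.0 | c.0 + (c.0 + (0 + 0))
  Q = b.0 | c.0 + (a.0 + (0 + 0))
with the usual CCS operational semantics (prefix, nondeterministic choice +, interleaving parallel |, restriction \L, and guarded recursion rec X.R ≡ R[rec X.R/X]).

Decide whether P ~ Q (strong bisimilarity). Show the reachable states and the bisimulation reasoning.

not bisimilar

Reachable graph of P (5 states):
  p0 = b.0 | c.0 + (c.0 + (0 + 0)) → -b-> p1, -c-> p2, -c-> p3
  p1 = 0 | c.0 → -c-> p4
  p2 = 0 → ·
  p3 = b.0 | 0 → -b-> p4
  p4 = 0 | 0 → ·
Reachable graph of Q (5 states):
  q0 = b.0 | c.0 + (a.0 + (0 + 0)) → -a-> q1, -b-> q2, -c-> q3
  q1 = 0 → ·
  q2 = 0 | c.0 → -c-> q4
  q3 = b.0 | 0 → -b-> q4
  q4 = 0 | 0 → ·
Bisimilarity quotient blocks:
  B0 = {p0}
  B1 = {p1, q2}
  B2 = {p2, p4, q1, q4}
  B3 = {p3, q3}
  B4 = {q0}
p0 ∈ B0, q0 ∈ B4 → different blocks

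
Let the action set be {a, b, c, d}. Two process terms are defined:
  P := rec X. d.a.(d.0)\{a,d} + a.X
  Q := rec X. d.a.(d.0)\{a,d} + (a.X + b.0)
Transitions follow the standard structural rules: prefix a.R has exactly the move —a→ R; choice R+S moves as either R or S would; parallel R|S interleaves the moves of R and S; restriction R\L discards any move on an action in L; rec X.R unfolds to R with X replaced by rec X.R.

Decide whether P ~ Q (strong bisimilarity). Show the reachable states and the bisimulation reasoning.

not bisimilar

P's transition system — 3 states:
  p0 = rec X. d.a.(d.0)\{a,d} + a.X ⊢ ··a··> p0, ··d··> p1
  p1 = a.(d.0)\{a,d} ⊢ ··a··> p2
  p2 = (d.0)\{a,d} ⊢ stopped
Q's transition system — 4 states:
  q0 = rec X. d.a.(d.0)\{a,d} + (a.X + b.0) ⊢ ··a··> q0, ··b··> q1, ··d··> q2
  q1 = 0 ⊢ stopped
  q2 = a.(d.0)\{a,d} ⊢ ··a··> q3
  q3 = (d.0)\{a,d} ⊢ stopped
Coarsest stable partition (strong bisimilarity classes):
  B0 = {p0}
  B1 = {p1, q2}
  B2 = {p2, q1, q3}
  B3 = {q0}
p0 ∈ B0, q0 ∈ B3 → different blocks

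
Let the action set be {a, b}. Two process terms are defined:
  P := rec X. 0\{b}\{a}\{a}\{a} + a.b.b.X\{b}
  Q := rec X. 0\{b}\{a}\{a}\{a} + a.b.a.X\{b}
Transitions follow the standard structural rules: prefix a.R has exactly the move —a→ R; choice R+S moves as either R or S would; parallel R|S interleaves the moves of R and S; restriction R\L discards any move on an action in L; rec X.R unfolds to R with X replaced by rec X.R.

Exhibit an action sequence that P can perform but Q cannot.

Reachable graph of P (5 states):
  s0 = rec X. 0\{b}\{a}\{a}\{a} + a.b.b.X\{b} ⊢ ··a··> s1
  s1 = b.b.(rec X. 0\{b}\{a}\{a}\{a} + a.b.b.X\{b})\{b} ⊢ ··b··> s2
  s2 = b.(rec X. 0\{b}\{a}\{a}\{a} + a.b.b.X\{b})\{b} ⊢ ··b··> s3
  s3 = (rec X. 0\{b}\{a}\{a}\{a} + a.b.b.X\{b})\{b} ⊢ ··a··> s4
  s4 = (b.b.(rec X. 0\{b}\{a}\{a}\{a} + a.b.b.X\{b})\{b})\{b} ⊢ ·
Reachable graph of Q (5 states):
  t0 = rec X. 0\{b}\{a}\{a}\{a} + a.b.a.X\{b} ⊢ ··a··> t1
  t1 = b.a.(rec X. 0\{b}\{a}\{a}\{a} + a.b.a.X\{b})\{b} ⊢ ··b··> t2
  t2 = a.(rec X. 0\{b}\{a}\{a}\{a} + a.b.a.X\{b})\{b} ⊢ ··a··> t3
  t3 = (rec X. 0\{b}\{a}\{a}\{a} + a.b.a.X\{b})\{b} ⊢ ··a··> t4
  t4 = (b.a.(rec X. 0\{b}\{a}\{a}\{a} + a.b.a.X\{b})\{b})\{b} ⊢ ·
Trace ⟨abb⟩ through P, begin at {s0}:
  step 1 (a): {s1}
  step 2 (b): {s2}
  step 3 (b): {s3}
  P completes σ.
Trace ⟨abb⟩ through Q, begin at {t0}:
  step 1 (a): {t1}
  step 2 (b): {t2}
  step 3 (b): ∅ (Q stuck)

abb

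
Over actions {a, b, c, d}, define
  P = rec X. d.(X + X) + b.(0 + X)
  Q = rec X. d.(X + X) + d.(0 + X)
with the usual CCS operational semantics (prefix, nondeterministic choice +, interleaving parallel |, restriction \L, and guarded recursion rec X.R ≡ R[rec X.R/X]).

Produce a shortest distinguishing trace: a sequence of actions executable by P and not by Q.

b

LTS(P): 3 reachable states
  m0 = rec X. d.(X + X) + b.(0 + X) → -b-> m1, -d-> m2
  m1 = 0 + (rec X. d.(X + X) + b.(0 + X)) → -b-> m1, -d-> m2
  m2 = (rec X. d.(X + X) + b.(0 + X)) + (rec X. d.(X + X) + b.(0 + X)) → -b-> m1, -d-> m2
LTS(Q): 3 reachable states
  n0 = rec X. d.(X + X) + d.(0 + X) → -d-> n1, -d-> n2
  n1 = (rec X. d.(X + X) + d.(0 + X)) + (rec X. d.(X + X) + d.(0 + X)) → -d-> n1, -d-> n2
  n2 = 0 + (rec X. d.(X + X) + d.(0 + X)) → -d-> n1, -d-> n2
Trace ⟨b⟩ through P, begin at {m0}:
  [1] b ⇒ {m1}
  ✓ P
Trace ⟨b⟩ through Q, begin at {n0}:
  [1] b ⇒ ∅  — Q cannot continue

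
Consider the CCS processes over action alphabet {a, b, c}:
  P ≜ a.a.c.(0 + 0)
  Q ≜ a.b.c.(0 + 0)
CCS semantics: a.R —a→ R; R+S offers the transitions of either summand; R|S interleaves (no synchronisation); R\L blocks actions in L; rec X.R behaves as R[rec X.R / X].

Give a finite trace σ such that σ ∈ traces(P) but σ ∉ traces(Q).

P's transition system — 4 states:
  p0 = a.a.c.(0 + 0) has moves ··a··> p1
  p1 = a.c.(0 + 0) has moves ··a··> p2
  p2 = c.(0 + 0) has moves ··c··> p3
  p3 = 0 + 0 has moves deadlocked
Q's transition system — 4 states:
  q0 = a.b.c.(0 + 0) has moves ··a··> q1
  q1 = b.c.(0 + 0) has moves ··b··> q2
  q2 = c.(0 + 0) has moves ··c··> q3
  q3 = 0 + 0 has moves deadlocked
Trace ⟨aa⟩ through P, begin at {p0}:
  [1] a ⇒ {p1}
  [2] a ⇒ {p2}
  P completes σ.
Trace ⟨aa⟩ through Q, begin at {q0}:
  [1] a ⇒ {q1}
  [2] a ⇒ no successor for Q

aa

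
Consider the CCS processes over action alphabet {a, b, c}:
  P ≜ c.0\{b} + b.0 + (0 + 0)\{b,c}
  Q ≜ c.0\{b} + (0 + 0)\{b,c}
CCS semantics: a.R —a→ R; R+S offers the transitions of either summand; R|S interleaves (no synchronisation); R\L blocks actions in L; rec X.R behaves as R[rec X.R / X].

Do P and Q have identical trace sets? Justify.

trace-distinct — witness ⟨b⟩

LTS(P): 3 reachable states
  p0 = c.0\{b} + b.0 + (0 + 0)\{b,c} ⊢ --b--▸ p1, --c--▸ p2
  p1 = 0 ⊢ (no moves)
  p2 = 0\{b} ⊢ (no moves)
LTS(Q): 2 reachable states
  q0 = c.0\{b} + (0 + 0)\{b,c} ⊢ --c--▸ q1
  q1 = 0\{b} ⊢ (no moves)
Trace ⟨b⟩ through P, begin at {p0}:
  step 1 (b): {p1}
  P completes σ.
Trace ⟨b⟩ through Q, begin at {q0}:
  step 1 (b): ∅  — Q cannot continue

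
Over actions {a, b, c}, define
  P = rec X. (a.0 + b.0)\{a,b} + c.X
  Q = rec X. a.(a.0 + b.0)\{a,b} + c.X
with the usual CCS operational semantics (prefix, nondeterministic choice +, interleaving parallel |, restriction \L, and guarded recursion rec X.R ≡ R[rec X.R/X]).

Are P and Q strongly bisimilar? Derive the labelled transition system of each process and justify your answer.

P ≁ Q

P's transition system — 1 states:
  m0 = rec X. (a.0 + b.0)\{a,b} + c.X ⊢ =c=> m0
Q's transition system — 2 states:
  n0 = rec X. a.(a.0 + b.0)\{a,b} + c.X ⊢ =a=> n1, =c=> n0
  n1 = (a.0 + b.0)\{a,b} ⊢ ∅
Partition-refinement fixed point:
  B0 = {m0}
  B1 = {n0}
  B2 = {n1}
m0 ∈ B0, n0 ∈ B1 → different blocks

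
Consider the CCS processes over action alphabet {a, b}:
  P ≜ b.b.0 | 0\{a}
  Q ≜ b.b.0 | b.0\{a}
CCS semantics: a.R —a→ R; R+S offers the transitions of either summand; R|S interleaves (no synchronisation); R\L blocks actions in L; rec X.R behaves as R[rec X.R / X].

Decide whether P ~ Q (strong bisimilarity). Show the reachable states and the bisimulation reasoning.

not bisimilar

Reachable graph of P (3 states):
  s0 = b.b.0 | 0\{a} :: ··b··> s1
  s1 = b.0 | 0\{a} :: ··b··> s2
  s2 = 0 | 0\{a} :: deadlocked
Reachable graph of Q (6 states):
  t0 = b.b.0 | b.0\{a} :: ··b··> t1, ··b··> t2
  t1 = b.0 | b.0\{a} :: ··b··> t3, ··b··> t4
  t2 = b.b.0 | 0\{a} :: ··b··> t4
  t3 = 0 | b.0\{a} :: ··b··> t5
  t4 = b.0 | 0\{a} :: ··b··> t5
  t5 = 0 | 0\{a} :: deadlocked
Bisimilarity quotient blocks:
  B0 = {s0, t1, t2}
  B1 = {s1, t3, t4}
  B2 = {s2, t5}
  B3 = {t0}
s0 ∈ B0, t0 ∈ B3 → different blocks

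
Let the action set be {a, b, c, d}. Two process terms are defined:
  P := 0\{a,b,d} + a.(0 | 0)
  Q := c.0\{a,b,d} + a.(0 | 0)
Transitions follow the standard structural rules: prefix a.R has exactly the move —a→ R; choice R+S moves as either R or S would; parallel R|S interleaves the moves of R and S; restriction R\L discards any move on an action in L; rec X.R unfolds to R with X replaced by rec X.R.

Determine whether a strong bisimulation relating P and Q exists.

NO

Reachable graph of P (2 states):
  p0 = 0\{a,b,d} + a.(0 | 0) → —a→ p1
  p1 = 0 | 0 → (no moves)
Reachable graph of Q (3 states):
  q0 = c.0\{a,b,d} + a.(0 | 0) → —a→ q1, —c→ q2
  q1 = 0 | 0 → (no moves)
  q2 = 0\{a,b,d} → (no moves)
Partition-refinement fixed point:
  B0 = {p0}
  B1 = {p1, q1, q2}
  B2 = {q0}
p0 ∈ B0, q0 ∈ B2 → different blocks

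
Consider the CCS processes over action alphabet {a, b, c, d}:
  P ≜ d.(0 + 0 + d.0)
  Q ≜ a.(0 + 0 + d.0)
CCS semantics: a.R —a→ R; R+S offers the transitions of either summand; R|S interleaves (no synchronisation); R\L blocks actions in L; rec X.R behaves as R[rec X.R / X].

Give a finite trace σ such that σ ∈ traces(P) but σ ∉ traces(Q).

d

LTS(P): 3 reachable states
  m0 = d.(0 + 0 + d.0) | -d-> m1
  m1 = 0 + 0 + d.0 | -d-> m2
  m2 = 0 | stopped
LTS(Q): 3 reachable states
  n0 = a.(0 + 0 + d.0) | -a-> n1
  n1 = 0 + 0 + d.0 | -d-> n2
  n2 = 0 | stopped
Trace ⟨d⟩ through P, begin at {m0}:
  after d @ step 1: {m1}
  P completes σ.
Trace ⟨d⟩ through Q, begin at {n0}:
  after d @ step 1: ∅ (Q stuck)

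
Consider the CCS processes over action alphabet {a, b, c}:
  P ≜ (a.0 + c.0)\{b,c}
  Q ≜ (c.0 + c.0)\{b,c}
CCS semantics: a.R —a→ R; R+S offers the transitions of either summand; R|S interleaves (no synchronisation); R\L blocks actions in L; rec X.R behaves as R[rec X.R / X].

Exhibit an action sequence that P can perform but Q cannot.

a

P's transition system — 2 states:
  u0 = (a.0 + c.0)\{b,c} :: —a→ u1
  u1 = 0\{b,c} :: deadlocked
Q's transition system — 1 states:
  v0 = (c.0 + c.0)\{b,c} :: deadlocked
Executing a from P (initial set {u0}):
  step 1 (a): {u1}
  P completes σ.
Executing a from Q (initial set {v0}):
  step 1 (a): ∅  — Q cannot continue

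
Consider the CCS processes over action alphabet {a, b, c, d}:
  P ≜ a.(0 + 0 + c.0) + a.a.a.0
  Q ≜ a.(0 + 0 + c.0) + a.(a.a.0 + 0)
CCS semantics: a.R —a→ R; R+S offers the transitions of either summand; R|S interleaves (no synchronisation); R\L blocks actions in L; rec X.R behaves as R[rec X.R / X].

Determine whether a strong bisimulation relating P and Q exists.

YES

LTS(P): 5 reachable states
  u0 = a.(0 + 0 + c.0) + a.a.a.0 → --a--▸ u1, --a--▸ u2
  u1 = 0 + 0 + c.0 → --c--▸ u3
  u2 = a.a.0 → --a--▸ u4
  u3 = 0 → ·
  u4 = a.0 → --a--▸ u3
LTS(Q): 5 reachable states
  v0 = a.(0 + 0 + c.0) + a.(a.a.0 + 0) → --a--▸ v1, --a--▸ v2
  v1 = 0 + 0 + c.0 → --c--▸ v3
  v2 = a.a.0 + 0 → --a--▸ v4
  v3 = 0 → ·
  v4 = a.0 → --a--▸ v3
Partition-refinement fixed point:
  B0 = {u0, v0}
  B1 = {u2, v2}
  B2 = {u4, v4}
  B3 = {u3, v3}
  B4 = {u1, v1}
u0 ∈ B0, v0 ∈ B0 → same block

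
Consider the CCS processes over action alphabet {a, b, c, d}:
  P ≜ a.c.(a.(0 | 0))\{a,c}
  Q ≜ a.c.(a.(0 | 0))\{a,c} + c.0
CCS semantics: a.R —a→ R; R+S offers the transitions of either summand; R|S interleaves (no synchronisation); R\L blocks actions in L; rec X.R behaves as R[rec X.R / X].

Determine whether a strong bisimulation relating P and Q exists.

not bisimilar

Reachable graph of P (3 states):
  s0 = a.c.(a.(0 | 0))\{a,c} :: =a=> s1
  s1 = c.(a.(0 | 0))\{a,c} :: =c=> s2
  s2 = (a.(0 | 0))\{a,c} :: stopped
Reachable graph of Q (4 states):
  t0 = a.c.(a.(0 | 0))\{a,c} + c.0 :: =a=> t1, =c=> t2
  t1 = c.(a.(0 | 0))\{a,c} :: =c=> t3
  t2 = 0 :: stopped
  t3 = (a.(0 | 0))\{a,c} :: stopped
Partition-refinement fixed point:
  B0 = {s0}
  B1 = {s1, t1}
  B2 = {s2, t2, t3}
  B3 = {t0}
s0 ∈ B0, t0 ∈ B3 → different blocks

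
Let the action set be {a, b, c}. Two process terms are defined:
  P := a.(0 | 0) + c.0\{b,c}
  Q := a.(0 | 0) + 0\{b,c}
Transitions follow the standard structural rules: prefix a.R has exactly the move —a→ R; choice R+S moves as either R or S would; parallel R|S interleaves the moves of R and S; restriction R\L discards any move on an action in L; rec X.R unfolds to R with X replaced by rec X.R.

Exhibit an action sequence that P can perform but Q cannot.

Reachable graph of P (3 states):
  s0 = a.(0 | 0) + c.0\{b,c} ⊢ =a=> s1, =c=> s2
  s1 = 0 | 0 ⊢ (no moves)
  s2 = 0\{b,c} ⊢ (no moves)
Reachable graph of Q (2 states):
  t0 = a.(0 | 0) + 0\{b,c} ⊢ =a=> t1
  t1 = 0 | 0 ⊢ (no moves)
Run σ = ⟨c⟩ on P: start {s0}
  [1] c ⇒ {s2}
  ✓ P
Run σ = ⟨c⟩ on Q: start {t0}
  [1] c ⇒ ∅ (Q stuck)

c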